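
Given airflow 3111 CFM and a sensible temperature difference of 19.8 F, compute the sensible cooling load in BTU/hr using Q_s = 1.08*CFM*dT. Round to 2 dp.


Q = 1.08 * 3111 * 19.8 = 66525.62 BTU/hr

66525.62 BTU/hr


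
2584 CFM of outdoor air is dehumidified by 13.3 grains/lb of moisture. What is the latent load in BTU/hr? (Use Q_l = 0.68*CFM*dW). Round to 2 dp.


Q = 0.68 * 2584 * 13.3 = 23369.70 BTU/hr

23369.70 BTU/hr


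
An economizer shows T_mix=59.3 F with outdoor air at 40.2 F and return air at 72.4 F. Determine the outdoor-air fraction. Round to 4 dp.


frac = (59.3 - 72.4) / (40.2 - 72.4) = 0.4068

0.4068


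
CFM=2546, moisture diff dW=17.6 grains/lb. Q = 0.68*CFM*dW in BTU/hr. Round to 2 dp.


Q = 0.68 * 2546 * 17.6 = 30470.53 BTU/hr

30470.53 BTU/hr


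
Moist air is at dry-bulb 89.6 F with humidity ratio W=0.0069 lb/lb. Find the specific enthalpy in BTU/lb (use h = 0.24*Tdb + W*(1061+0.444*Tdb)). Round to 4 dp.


h = 0.24*89.6 + 0.0069*(1061+0.444*89.6) = 29.0994 BTU/lb

29.0994 BTU/lb


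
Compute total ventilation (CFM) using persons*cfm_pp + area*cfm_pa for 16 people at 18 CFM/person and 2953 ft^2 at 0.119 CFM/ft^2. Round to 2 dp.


Total = 16*18 + 2953*0.119 = 639.41 CFM

639.41 CFM


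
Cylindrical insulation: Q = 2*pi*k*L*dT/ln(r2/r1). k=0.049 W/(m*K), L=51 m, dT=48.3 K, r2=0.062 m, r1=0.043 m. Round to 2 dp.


Q = 2*pi*0.049*51*48.3/ln(0.062/0.043) = 2072.48 W

2072.48 W


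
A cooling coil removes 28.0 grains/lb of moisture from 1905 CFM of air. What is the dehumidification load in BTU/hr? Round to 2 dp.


Q = 0.68 * 1905 * 28.0 = 36271.20 BTU/hr

36271.20 BTU/hr


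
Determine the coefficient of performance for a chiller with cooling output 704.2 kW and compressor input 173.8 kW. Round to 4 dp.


COP = 704.2 / 173.8 = 4.0518

4.0518


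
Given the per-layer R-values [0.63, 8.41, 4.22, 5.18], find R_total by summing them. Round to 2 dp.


R_total = 0.63 + 8.41 + 4.22 + 5.18 = 18.44

18.44


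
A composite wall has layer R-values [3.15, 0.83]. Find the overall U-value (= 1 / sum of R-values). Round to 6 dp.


R_total = 3.15 + 0.83 = 3.98
U = 1/3.98 = 0.251256

0.251256


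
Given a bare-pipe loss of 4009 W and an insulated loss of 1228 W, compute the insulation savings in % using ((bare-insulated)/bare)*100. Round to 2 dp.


Savings = ((4009-1228)/4009)*100 = 69.37 %

69.37 %


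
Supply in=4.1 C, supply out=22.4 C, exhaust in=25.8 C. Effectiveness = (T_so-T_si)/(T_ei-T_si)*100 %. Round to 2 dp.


eff = (22.4-4.1)/(25.8-4.1)*100 = 84.33 %

84.33 %


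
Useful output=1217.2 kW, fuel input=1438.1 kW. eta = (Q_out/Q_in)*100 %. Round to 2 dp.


eta = (1217.2/1438.1)*100 = 84.64 %

84.64 %


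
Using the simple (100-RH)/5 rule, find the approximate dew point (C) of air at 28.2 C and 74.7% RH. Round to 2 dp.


Td = 28.2 - (100-74.7)/5 = 23.14 C

23.14 C


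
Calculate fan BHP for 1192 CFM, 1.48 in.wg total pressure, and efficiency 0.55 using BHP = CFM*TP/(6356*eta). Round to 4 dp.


BHP = 1192 * 1.48 / (6356 * 0.55) = 0.5047 hp

0.5047 hp


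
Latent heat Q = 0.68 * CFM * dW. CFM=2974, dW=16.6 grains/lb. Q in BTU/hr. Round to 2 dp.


Q = 0.68 * 2974 * 16.6 = 33570.51 BTU/hr

33570.51 BTU/hr


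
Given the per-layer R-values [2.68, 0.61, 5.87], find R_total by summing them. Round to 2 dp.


R_total = 2.68 + 0.61 + 5.87 = 9.16

9.16


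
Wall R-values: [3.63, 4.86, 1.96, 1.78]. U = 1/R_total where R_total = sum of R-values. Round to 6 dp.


R_total = 3.63 + 4.86 + 1.96 + 1.78 = 12.23
U = 1/12.23 = 0.081766

0.081766


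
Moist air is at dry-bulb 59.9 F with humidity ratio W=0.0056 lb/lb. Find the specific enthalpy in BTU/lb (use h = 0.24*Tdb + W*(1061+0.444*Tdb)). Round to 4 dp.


h = 0.24*59.9 + 0.0056*(1061+0.444*59.9) = 20.4665 BTU/lb

20.4665 BTU/lb


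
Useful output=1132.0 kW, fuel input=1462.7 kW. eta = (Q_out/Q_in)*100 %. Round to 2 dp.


eta = (1132.0/1462.7)*100 = 77.39 %

77.39 %


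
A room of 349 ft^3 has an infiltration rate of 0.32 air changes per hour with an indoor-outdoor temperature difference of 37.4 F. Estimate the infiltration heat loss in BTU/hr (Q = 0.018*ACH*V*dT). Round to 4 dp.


Q = 0.018 * 0.32 * 349 * 37.4 = 75.1830 BTU/hr

75.1830 BTU/hr


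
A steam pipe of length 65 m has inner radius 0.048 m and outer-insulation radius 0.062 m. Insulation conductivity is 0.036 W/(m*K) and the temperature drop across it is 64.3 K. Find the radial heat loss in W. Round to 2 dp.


Q = 2*pi*0.036*65*64.3/ln(0.062/0.048) = 3693.85 W

3693.85 W


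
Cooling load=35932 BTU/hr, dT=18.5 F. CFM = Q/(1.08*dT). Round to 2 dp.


CFM = 35932 / (1.08 * 18.5) = 1798.40

1798.40 CFM


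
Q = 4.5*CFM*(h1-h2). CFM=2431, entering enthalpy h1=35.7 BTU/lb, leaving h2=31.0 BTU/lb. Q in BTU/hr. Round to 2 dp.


Q = 4.5 * 2431 * (35.7 - 31.0) = 51415.65 BTU/hr

51415.65 BTU/hr


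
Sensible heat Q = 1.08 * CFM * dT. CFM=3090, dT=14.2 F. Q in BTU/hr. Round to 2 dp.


Q = 1.08 * 3090 * 14.2 = 47388.24 BTU/hr

47388.24 BTU/hr


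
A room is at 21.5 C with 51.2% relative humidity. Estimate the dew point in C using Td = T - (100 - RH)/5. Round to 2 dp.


Td = 21.5 - (100-51.2)/5 = 11.74 C

11.74 C


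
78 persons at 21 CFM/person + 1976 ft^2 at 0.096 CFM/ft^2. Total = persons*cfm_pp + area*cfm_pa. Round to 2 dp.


Total = 78*21 + 1976*0.096 = 1827.70 CFM

1827.70 CFM


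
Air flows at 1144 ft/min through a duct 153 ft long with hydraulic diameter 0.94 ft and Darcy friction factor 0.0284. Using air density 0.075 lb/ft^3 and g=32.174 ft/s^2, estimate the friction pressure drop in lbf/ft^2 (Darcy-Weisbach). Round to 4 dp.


v_fps = 1144/60 = 19.0667 ft/s
dp = 0.0284*(153/0.94)*0.075*19.0667^2/(2*32.174) = 1.9587 lbf/ft^2

1.9587 lbf/ft^2


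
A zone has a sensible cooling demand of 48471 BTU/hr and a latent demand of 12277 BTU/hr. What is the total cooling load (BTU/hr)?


Qt = 48471 + 12277 = 60748 BTU/hr

60748 BTU/hr


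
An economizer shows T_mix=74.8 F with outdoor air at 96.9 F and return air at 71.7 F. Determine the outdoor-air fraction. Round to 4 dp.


frac = (74.8 - 71.7) / (96.9 - 71.7) = 0.1230

0.1230


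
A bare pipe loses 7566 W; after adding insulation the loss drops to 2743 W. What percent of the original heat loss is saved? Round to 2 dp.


Savings = ((7566-2743)/7566)*100 = 63.75 %

63.75 %


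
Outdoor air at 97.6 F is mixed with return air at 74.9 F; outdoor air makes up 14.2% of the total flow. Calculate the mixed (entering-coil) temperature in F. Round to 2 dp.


T_mix = 74.9 + (14.2/100)*(97.6-74.9) = 78.12 F

78.12 F


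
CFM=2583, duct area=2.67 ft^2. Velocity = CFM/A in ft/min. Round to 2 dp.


V = 2583 / 2.67 = 967.42 ft/min

967.42 ft/min


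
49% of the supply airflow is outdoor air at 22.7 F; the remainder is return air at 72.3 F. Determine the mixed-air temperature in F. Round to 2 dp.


T_mix = 0.49*22.7 + 0.51*72.3 = 48.00 F

48.00 F


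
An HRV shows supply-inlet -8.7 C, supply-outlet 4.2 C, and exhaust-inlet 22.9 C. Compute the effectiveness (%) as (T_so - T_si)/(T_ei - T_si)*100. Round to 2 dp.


eff = (4.2-(-8.7))/(22.9-(-8.7))*100 = 40.82 %

40.82 %


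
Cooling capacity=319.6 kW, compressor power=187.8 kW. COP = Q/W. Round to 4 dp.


COP = 319.6 / 187.8 = 1.7018

1.7018


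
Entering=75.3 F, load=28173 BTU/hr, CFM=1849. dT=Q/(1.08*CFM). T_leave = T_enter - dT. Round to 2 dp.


dT = 28173/(1.08*1849) = 14.1082
T_leave = 75.3 - 14.1082 = 61.19 F

61.19 F


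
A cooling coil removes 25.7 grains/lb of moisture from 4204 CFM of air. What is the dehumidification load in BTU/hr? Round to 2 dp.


Q = 0.68 * 4204 * 25.7 = 73469.10 BTU/hr

73469.10 BTU/hr


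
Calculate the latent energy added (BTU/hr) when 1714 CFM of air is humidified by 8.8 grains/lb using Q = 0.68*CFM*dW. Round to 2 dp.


Q = 0.68 * 1714 * 8.8 = 10256.58 BTU/hr

10256.58 BTU/hr


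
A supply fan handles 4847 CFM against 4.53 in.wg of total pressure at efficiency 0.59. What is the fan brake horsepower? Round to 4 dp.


BHP = 4847 * 4.53 / (6356 * 0.59) = 5.8551 hp

5.8551 hp


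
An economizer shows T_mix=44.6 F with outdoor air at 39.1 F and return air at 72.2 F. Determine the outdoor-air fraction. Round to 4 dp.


frac = (44.6 - 72.2) / (39.1 - 72.2) = 0.8338

0.8338


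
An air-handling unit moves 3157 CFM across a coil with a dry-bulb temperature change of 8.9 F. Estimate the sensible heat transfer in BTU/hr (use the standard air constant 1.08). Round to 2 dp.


Q = 1.08 * 3157 * 8.9 = 30345.08 BTU/hr

30345.08 BTU/hr


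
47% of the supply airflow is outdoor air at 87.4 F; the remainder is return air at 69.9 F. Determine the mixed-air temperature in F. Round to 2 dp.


T_mix = 0.47*87.4 + 0.53*69.9 = 78.13 F

78.13 F


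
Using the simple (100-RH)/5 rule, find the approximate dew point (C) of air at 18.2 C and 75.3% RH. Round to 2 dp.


Td = 18.2 - (100-75.3)/5 = 13.26 C

13.26 C


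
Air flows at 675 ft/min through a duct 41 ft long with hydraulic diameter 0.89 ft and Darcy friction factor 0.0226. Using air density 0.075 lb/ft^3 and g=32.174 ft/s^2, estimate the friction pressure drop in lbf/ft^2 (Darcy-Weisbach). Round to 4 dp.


v_fps = 675/60 = 11.25 ft/s
dp = 0.0226*(41/0.89)*0.075*11.25^2/(2*32.174) = 0.1536 lbf/ft^2

0.1536 lbf/ft^2


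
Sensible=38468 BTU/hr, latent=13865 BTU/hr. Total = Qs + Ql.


Qt = 38468 + 13865 = 52333 BTU/hr

52333 BTU/hr


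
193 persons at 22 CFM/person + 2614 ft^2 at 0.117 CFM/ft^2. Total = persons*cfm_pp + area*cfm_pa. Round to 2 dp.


Total = 193*22 + 2614*0.117 = 4551.84 CFM

4551.84 CFM


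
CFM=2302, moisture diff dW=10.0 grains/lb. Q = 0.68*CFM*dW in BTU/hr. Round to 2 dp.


Q = 0.68 * 2302 * 10.0 = 15653.60 BTU/hr

15653.60 BTU/hr


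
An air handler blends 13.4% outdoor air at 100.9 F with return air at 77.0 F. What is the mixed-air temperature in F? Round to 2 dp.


T_mix = 77.0 + (13.4/100)*(100.9-77.0) = 80.20 F

80.20 F


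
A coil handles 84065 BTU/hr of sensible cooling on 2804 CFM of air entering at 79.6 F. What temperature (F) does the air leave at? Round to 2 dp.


dT = 84065/(1.08*2804) = 27.7596
T_leave = 79.6 - 27.7596 = 51.84 F

51.84 F


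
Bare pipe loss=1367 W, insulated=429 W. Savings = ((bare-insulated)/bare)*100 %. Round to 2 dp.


Savings = ((1367-429)/1367)*100 = 68.62 %

68.62 %


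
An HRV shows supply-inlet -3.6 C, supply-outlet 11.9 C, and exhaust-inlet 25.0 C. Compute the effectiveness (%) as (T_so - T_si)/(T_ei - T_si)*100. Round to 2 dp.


eff = (11.9-(-3.6))/(25.0-(-3.6))*100 = 54.20 %

54.20 %


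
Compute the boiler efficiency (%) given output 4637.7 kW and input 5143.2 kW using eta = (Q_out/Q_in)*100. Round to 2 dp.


eta = (4637.7/5143.2)*100 = 90.17 %

90.17 %


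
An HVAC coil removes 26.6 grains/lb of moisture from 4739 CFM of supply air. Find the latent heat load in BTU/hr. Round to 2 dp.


Q = 0.68 * 4739 * 26.6 = 85719.03 BTU/hr

85719.03 BTU/hr


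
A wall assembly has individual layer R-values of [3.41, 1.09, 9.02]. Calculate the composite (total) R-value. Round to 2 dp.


R_total = 3.41 + 1.09 + 9.02 = 13.52

13.52


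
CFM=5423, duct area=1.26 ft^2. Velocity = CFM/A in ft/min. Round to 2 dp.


V = 5423 / 1.26 = 4303.97 ft/min

4303.97 ft/min


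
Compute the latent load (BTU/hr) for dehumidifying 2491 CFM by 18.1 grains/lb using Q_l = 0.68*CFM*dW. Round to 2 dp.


Q = 0.68 * 2491 * 18.1 = 30659.23 BTU/hr

30659.23 BTU/hr


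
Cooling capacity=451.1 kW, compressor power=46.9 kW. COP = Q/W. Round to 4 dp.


COP = 451.1 / 46.9 = 9.6183

9.6183


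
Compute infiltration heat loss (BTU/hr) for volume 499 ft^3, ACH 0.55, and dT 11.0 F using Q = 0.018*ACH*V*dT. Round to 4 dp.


Q = 0.018 * 0.55 * 499 * 11.0 = 54.3411 BTU/hr

54.3411 BTU/hr


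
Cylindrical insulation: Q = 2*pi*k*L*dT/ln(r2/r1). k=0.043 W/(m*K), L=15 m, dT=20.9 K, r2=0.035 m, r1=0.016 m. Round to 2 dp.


Q = 2*pi*0.043*15*20.9/ln(0.035/0.016) = 108.21 W

108.21 W


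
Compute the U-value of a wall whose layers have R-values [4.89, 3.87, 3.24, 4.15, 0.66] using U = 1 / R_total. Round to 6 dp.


R_total = 4.89 + 3.87 + 3.24 + 4.15 + 0.66 = 16.81
U = 1/16.81 = 0.059488

0.059488


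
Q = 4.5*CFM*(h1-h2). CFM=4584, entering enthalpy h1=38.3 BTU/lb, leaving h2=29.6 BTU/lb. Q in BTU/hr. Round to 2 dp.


Q = 4.5 * 4584 * (38.3 - 29.6) = 179463.60 BTU/hr

179463.60 BTU/hr


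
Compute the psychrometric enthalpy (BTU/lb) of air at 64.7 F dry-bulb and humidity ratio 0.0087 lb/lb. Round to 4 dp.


h = 0.24*64.7 + 0.0087*(1061+0.444*64.7) = 25.0086 BTU/lb

25.0086 BTU/lb


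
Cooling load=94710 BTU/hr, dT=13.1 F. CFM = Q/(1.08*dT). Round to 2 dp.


CFM = 94710 / (1.08 * 13.1) = 6694.23

6694.23 CFM


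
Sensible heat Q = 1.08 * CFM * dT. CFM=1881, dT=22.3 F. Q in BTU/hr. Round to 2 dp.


Q = 1.08 * 1881 * 22.3 = 45302.00 BTU/hr

45302.00 BTU/hr


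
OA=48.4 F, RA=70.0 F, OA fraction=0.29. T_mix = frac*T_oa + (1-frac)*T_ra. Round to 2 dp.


T_mix = 0.29*48.4 + 0.71*70.0 = 63.74 F

63.74 F


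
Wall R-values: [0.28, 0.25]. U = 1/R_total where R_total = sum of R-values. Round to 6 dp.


R_total = 0.28 + 0.25 = 0.53
U = 1/0.53 = 1.886792

1.886792


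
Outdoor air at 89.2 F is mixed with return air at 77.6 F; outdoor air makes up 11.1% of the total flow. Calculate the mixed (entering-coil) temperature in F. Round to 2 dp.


T_mix = 77.6 + (11.1/100)*(89.2-77.6) = 78.89 F

78.89 F


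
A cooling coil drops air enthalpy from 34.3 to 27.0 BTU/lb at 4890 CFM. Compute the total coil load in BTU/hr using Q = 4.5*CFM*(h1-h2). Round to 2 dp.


Q = 4.5 * 4890 * (34.3 - 27.0) = 160636.50 BTU/hr

160636.50 BTU/hr


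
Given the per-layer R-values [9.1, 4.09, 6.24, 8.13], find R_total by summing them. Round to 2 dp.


R_total = 9.1 + 4.09 + 6.24 + 8.13 = 27.56

27.56


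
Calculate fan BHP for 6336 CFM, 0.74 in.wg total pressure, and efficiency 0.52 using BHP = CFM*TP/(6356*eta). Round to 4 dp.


BHP = 6336 * 0.74 / (6356 * 0.52) = 1.4186 hp

1.4186 hp


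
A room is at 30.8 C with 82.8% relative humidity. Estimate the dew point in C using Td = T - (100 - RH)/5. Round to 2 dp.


Td = 30.8 - (100-82.8)/5 = 27.36 C

27.36 C


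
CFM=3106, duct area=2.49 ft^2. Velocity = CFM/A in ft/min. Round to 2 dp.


V = 3106 / 2.49 = 1247.39 ft/min

1247.39 ft/min


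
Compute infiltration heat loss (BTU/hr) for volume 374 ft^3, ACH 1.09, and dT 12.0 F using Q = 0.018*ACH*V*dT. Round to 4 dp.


Q = 0.018 * 1.09 * 374 * 12.0 = 88.0546 BTU/hr

88.0546 BTU/hr


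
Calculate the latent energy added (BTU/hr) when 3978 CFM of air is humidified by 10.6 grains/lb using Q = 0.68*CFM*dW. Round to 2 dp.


Q = 0.68 * 3978 * 10.6 = 28673.42 BTU/hr

28673.42 BTU/hr


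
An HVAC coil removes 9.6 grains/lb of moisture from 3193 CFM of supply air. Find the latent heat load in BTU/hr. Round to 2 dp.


Q = 0.68 * 3193 * 9.6 = 20843.90 BTU/hr

20843.90 BTU/hr


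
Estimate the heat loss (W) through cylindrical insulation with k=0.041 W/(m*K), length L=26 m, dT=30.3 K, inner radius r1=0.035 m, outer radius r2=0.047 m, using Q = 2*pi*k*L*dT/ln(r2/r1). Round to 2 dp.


Q = 2*pi*0.041*26*30.3/ln(0.047/0.035) = 688.42 W

688.42 W


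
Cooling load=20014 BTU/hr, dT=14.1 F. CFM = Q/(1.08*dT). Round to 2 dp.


CFM = 20014 / (1.08 * 14.1) = 1314.29

1314.29 CFM


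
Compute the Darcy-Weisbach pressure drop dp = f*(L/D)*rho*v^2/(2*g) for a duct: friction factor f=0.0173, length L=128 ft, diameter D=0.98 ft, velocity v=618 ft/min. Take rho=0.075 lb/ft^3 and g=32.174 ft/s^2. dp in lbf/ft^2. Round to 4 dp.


v_fps = 618/60 = 10.3 ft/s
dp = 0.0173*(128/0.98)*0.075*10.3^2/(2*32.174) = 0.2794 lbf/ft^2

0.2794 lbf/ft^2


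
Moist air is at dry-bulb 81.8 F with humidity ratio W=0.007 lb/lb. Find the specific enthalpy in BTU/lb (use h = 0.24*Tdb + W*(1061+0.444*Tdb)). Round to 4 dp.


h = 0.24*81.8 + 0.007*(1061+0.444*81.8) = 27.3132 BTU/lb

27.3132 BTU/lb


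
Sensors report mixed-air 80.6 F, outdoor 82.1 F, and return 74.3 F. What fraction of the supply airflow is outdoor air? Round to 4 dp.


frac = (80.6 - 74.3) / (82.1 - 74.3) = 0.8077

0.8077


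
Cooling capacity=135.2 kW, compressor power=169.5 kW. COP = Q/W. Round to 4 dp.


COP = 135.2 / 169.5 = 0.7976

0.7976


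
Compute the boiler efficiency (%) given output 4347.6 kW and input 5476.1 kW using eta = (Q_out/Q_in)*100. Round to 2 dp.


eta = (4347.6/5476.1)*100 = 79.39 %

79.39 %


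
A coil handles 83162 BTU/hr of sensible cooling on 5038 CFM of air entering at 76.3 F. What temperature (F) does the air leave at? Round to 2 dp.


dT = 83162/(1.08*5038) = 15.2842
T_leave = 76.3 - 15.2842 = 61.02 F

61.02 F


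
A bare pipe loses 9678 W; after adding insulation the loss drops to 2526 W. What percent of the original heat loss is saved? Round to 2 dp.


Savings = ((9678-2526)/9678)*100 = 73.90 %

73.90 %


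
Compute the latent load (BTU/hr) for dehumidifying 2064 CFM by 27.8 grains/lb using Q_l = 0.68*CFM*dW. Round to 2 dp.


Q = 0.68 * 2064 * 27.8 = 39017.86 BTU/hr

39017.86 BTU/hr


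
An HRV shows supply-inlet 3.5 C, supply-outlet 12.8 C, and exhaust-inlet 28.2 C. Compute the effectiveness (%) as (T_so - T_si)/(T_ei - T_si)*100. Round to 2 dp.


eff = (12.8-3.5)/(28.2-3.5)*100 = 37.65 %

37.65 %


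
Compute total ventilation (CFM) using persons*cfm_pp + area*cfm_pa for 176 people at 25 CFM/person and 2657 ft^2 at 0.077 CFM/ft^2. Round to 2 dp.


Total = 176*25 + 2657*0.077 = 4604.59 CFM

4604.59 CFM


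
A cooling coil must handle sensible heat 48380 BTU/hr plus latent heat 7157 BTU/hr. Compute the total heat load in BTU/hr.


Qt = 48380 + 7157 = 55537 BTU/hr

55537 BTU/hr


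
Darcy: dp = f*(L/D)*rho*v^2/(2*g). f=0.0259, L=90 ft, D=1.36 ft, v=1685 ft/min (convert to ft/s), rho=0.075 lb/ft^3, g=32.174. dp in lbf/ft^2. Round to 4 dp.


v_fps = 1685/60 = 28.0833 ft/s
dp = 0.0259*(90/1.36)*0.075*28.0833^2/(2*32.174) = 1.5755 lbf/ft^2

1.5755 lbf/ft^2


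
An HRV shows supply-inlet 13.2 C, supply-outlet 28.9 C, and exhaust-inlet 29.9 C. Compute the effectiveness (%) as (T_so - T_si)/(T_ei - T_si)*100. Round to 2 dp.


eff = (28.9-13.2)/(29.9-13.2)*100 = 94.01 %

94.01 %


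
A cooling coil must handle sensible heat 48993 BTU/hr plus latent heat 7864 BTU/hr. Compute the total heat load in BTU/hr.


Qt = 48993 + 7864 = 56857 BTU/hr

56857 BTU/hr


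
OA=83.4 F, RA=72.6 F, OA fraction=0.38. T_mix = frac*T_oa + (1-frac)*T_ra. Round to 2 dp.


T_mix = 0.38*83.4 + 0.62*72.6 = 76.70 F

76.70 F


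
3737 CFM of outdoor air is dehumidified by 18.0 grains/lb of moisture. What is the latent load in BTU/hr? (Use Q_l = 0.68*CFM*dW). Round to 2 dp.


Q = 0.68 * 3737 * 18.0 = 45740.88 BTU/hr

45740.88 BTU/hr


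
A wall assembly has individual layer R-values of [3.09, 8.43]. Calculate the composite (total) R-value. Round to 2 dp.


R_total = 3.09 + 8.43 = 11.52

11.52


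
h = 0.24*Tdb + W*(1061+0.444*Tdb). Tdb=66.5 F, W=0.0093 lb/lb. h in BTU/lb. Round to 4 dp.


h = 0.24*66.5 + 0.0093*(1061+0.444*66.5) = 26.1019 BTU/lb

26.1019 BTU/lb


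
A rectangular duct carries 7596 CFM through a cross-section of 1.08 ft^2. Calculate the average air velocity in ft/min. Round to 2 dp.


V = 7596 / 1.08 = 7033.33 ft/min

7033.33 ft/min


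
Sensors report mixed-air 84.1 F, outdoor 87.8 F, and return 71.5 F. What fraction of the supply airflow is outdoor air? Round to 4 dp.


frac = (84.1 - 71.5) / (87.8 - 71.5) = 0.7730

0.7730


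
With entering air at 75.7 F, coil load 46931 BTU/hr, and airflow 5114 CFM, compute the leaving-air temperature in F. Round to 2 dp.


dT = 46931/(1.08*5114) = 8.4972
T_leave = 75.7 - 8.4972 = 67.20 F

67.20 F


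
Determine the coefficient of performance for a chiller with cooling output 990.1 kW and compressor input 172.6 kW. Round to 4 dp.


COP = 990.1 / 172.6 = 5.7364

5.7364


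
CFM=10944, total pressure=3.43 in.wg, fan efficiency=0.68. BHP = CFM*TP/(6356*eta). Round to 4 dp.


BHP = 10944 * 3.43 / (6356 * 0.68) = 8.6852 hp

8.6852 hp


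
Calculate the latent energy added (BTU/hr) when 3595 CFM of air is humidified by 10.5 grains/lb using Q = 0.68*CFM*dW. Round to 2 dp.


Q = 0.68 * 3595 * 10.5 = 25668.30 BTU/hr

25668.30 BTU/hr


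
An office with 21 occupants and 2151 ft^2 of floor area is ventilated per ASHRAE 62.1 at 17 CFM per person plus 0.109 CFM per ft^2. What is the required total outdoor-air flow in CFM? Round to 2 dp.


Total = 21*17 + 2151*0.109 = 591.46 CFM

591.46 CFM


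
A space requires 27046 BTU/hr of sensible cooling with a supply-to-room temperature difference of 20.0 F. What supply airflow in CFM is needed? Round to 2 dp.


CFM = 27046 / (1.08 * 20.0) = 1252.13

1252.13 CFM


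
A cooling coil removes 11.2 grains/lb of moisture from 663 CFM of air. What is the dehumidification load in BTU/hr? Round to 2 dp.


Q = 0.68 * 663 * 11.2 = 5049.41 BTU/hr

5049.41 BTU/hr


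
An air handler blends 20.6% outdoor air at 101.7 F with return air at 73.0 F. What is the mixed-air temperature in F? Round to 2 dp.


T_mix = 73.0 + (20.6/100)*(101.7-73.0) = 78.91 F

78.91 F


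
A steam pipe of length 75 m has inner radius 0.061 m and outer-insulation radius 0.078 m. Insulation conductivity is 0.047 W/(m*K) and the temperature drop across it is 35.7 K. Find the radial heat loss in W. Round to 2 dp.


Q = 2*pi*0.047*75*35.7/ln(0.078/0.061) = 3216.35 W

3216.35 W


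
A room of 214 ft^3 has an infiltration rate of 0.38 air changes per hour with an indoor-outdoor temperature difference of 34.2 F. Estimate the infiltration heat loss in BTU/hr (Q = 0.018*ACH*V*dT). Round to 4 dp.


Q = 0.018 * 0.38 * 214 * 34.2 = 50.0606 BTU/hr

50.0606 BTU/hr


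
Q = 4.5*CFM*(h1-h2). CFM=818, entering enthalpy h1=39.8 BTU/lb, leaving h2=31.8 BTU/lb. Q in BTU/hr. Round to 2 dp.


Q = 4.5 * 818 * (39.8 - 31.8) = 29448.00 BTU/hr

29448.00 BTU/hr


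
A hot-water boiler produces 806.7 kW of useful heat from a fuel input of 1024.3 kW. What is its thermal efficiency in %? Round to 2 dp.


eta = (806.7/1024.3)*100 = 78.76 %

78.76 %


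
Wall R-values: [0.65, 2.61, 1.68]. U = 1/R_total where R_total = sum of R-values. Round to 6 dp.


R_total = 0.65 + 2.61 + 1.68 = 4.94
U = 1/4.94 = 0.202429

0.202429


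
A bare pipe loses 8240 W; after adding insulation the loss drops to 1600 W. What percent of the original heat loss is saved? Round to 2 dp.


Savings = ((8240-1600)/8240)*100 = 80.58 %

80.58 %


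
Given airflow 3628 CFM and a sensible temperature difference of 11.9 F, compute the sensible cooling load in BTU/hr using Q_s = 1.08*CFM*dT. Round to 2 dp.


Q = 1.08 * 3628 * 11.9 = 46627.06 BTU/hr

46627.06 BTU/hr


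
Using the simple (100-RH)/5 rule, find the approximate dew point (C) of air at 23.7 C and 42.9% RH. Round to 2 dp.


Td = 23.7 - (100-42.9)/5 = 12.28 C

12.28 C


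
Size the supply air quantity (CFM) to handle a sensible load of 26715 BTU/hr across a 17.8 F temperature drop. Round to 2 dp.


CFM = 26715 / (1.08 * 17.8) = 1389.67

1389.67 CFM


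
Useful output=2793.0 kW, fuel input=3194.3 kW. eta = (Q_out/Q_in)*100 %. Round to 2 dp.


eta = (2793.0/3194.3)*100 = 87.44 %

87.44 %


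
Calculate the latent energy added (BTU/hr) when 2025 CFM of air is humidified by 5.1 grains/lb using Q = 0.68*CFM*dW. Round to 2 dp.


Q = 0.68 * 2025 * 5.1 = 7022.70 BTU/hr

7022.70 BTU/hr


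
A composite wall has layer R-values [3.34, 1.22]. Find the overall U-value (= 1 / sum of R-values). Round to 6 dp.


R_total = 3.34 + 1.22 = 4.56
U = 1/4.56 = 0.219298

0.219298


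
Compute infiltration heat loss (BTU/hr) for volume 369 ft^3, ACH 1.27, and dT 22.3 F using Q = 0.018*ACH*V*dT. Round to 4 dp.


Q = 0.018 * 1.27 * 369 * 22.3 = 188.1081 BTU/hr

188.1081 BTU/hr


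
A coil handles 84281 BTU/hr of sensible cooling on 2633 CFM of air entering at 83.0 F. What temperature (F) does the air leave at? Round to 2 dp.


dT = 84281/(1.08*2633) = 29.6384
T_leave = 83.0 - 29.6384 = 53.36 F

53.36 F


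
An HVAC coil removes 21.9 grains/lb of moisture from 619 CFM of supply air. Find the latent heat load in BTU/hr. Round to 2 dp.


Q = 0.68 * 619 * 21.9 = 9218.15 BTU/hr

9218.15 BTU/hr


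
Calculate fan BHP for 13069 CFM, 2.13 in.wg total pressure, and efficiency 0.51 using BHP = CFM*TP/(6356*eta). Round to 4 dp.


BHP = 13069 * 2.13 / (6356 * 0.51) = 8.5875 hp

8.5875 hp


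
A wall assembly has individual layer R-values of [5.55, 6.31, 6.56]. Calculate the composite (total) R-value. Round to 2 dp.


R_total = 5.55 + 6.31 + 6.56 = 18.42

18.42


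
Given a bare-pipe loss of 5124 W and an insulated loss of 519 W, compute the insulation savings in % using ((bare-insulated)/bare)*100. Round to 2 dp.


Savings = ((5124-519)/5124)*100 = 89.87 %

89.87 %


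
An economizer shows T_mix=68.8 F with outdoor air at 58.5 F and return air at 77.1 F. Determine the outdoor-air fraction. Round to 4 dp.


frac = (68.8 - 77.1) / (58.5 - 77.1) = 0.4462

0.4462


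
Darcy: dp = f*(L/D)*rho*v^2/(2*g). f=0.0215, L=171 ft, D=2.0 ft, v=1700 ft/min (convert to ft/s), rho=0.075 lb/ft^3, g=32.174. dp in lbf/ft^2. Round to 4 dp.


v_fps = 1700/60 = 28.3333 ft/s
dp = 0.0215*(171/2.0)*0.075*28.3333^2/(2*32.174) = 1.7200 lbf/ft^2

1.7200 lbf/ft^2


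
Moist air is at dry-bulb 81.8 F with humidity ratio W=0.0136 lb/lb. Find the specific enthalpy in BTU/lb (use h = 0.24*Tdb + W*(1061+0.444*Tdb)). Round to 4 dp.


h = 0.24*81.8 + 0.0136*(1061+0.444*81.8) = 34.5555 BTU/lb

34.5555 BTU/lb


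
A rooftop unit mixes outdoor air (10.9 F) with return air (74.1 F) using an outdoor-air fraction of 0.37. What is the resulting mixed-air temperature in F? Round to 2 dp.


T_mix = 0.37*10.9 + 0.63*74.1 = 50.72 F

50.72 F


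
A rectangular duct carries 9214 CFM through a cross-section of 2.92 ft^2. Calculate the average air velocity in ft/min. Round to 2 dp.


V = 9214 / 2.92 = 3155.48 ft/min

3155.48 ft/min


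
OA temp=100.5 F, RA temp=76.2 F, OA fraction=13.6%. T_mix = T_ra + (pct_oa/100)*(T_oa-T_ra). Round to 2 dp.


T_mix = 76.2 + (13.6/100)*(100.5-76.2) = 79.50 F

79.50 F


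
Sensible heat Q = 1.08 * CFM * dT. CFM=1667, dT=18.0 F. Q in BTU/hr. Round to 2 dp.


Q = 1.08 * 1667 * 18.0 = 32406.48 BTU/hr

32406.48 BTU/hr


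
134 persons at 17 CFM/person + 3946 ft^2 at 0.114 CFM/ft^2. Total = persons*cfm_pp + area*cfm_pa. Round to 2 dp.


Total = 134*17 + 3946*0.114 = 2727.84 CFM

2727.84 CFM


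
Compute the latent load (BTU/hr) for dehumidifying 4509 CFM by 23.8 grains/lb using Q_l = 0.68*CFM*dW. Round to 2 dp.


Q = 0.68 * 4509 * 23.8 = 72973.66 BTU/hr

72973.66 BTU/hr


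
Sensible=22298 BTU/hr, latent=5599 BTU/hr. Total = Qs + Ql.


Qt = 22298 + 5599 = 27897 BTU/hr

27897 BTU/hr


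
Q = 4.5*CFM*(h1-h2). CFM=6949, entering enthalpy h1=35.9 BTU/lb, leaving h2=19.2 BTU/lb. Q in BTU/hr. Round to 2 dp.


Q = 4.5 * 6949 * (35.9 - 19.2) = 522217.35 BTU/hr

522217.35 BTU/hr


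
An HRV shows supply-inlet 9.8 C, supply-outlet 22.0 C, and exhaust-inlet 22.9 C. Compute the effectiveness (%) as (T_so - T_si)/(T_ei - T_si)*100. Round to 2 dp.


eff = (22.0-9.8)/(22.9-9.8)*100 = 93.13 %

93.13 %


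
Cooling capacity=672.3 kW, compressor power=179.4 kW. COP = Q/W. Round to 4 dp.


COP = 672.3 / 179.4 = 3.7475

3.7475


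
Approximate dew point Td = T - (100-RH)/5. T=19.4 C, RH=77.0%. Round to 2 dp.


Td = 19.4 - (100-77.0)/5 = 14.80 C

14.80 C


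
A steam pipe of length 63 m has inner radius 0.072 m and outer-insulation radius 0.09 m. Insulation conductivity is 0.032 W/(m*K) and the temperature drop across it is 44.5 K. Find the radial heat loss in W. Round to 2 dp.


Q = 2*pi*0.032*63*44.5/ln(0.09/0.072) = 2526.07 W

2526.07 W


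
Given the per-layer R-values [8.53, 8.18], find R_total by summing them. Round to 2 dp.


R_total = 8.53 + 8.18 = 16.71

16.71


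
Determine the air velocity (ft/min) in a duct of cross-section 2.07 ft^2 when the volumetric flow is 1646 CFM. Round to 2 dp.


V = 1646 / 2.07 = 795.17 ft/min

795.17 ft/min


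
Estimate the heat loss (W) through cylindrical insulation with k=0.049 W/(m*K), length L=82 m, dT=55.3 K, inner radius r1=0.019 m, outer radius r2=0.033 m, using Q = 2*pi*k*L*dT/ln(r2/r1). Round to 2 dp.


Q = 2*pi*0.049*82*55.3/ln(0.033/0.019) = 2528.84 W

2528.84 W


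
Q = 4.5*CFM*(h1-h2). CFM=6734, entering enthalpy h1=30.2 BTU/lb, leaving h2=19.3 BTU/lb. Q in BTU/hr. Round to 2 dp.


Q = 4.5 * 6734 * (30.2 - 19.3) = 330302.70 BTU/hr

330302.70 BTU/hr


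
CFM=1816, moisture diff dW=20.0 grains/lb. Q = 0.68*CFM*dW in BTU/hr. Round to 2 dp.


Q = 0.68 * 1816 * 20.0 = 24697.60 BTU/hr

24697.60 BTU/hr


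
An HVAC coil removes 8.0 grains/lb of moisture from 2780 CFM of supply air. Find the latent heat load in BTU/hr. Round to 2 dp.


Q = 0.68 * 2780 * 8.0 = 15123.20 BTU/hr

15123.20 BTU/hr


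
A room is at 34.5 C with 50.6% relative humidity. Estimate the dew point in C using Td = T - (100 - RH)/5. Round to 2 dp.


Td = 34.5 - (100-50.6)/5 = 24.62 C

24.62 C


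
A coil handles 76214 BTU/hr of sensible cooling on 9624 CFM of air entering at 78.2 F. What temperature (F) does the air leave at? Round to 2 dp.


dT = 76214/(1.08*9624) = 7.3326
T_leave = 78.2 - 7.3326 = 70.87 F

70.87 F


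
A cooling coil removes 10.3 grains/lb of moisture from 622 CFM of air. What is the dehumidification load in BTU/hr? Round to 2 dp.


Q = 0.68 * 622 * 10.3 = 4356.49 BTU/hr

4356.49 BTU/hr


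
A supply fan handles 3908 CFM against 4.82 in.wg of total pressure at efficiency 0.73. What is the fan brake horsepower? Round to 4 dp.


BHP = 3908 * 4.82 / (6356 * 0.73) = 4.0597 hp

4.0597 hp


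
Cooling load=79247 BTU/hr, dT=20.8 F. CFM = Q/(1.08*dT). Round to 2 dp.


CFM = 79247 / (1.08 * 20.8) = 3527.73

3527.73 CFM


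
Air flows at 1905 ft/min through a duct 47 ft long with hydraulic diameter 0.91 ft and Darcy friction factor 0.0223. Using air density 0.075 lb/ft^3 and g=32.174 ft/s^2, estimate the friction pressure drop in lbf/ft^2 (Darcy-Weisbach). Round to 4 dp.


v_fps = 1905/60 = 31.75 ft/s
dp = 0.0223*(47/0.91)*0.075*31.75^2/(2*32.174) = 1.3532 lbf/ft^2

1.3532 lbf/ft^2


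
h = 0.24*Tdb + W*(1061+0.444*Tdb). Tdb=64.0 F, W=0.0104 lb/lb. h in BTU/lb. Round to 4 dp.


h = 0.24*64.0 + 0.0104*(1061+0.444*64.0) = 26.6899 BTU/lb

26.6899 BTU/lb


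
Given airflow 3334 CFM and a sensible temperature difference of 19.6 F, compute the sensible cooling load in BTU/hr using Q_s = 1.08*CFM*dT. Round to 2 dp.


Q = 1.08 * 3334 * 19.6 = 70574.11 BTU/hr

70574.11 BTU/hr


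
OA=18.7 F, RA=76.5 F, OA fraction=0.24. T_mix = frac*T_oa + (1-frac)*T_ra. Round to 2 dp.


T_mix = 0.24*18.7 + 0.76*76.5 = 62.63 F

62.63 F


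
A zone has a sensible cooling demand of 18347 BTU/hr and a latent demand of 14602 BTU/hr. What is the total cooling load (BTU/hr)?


Qt = 18347 + 14602 = 32949 BTU/hr

32949 BTU/hr


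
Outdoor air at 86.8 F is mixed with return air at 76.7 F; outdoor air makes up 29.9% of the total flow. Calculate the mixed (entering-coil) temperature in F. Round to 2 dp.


T_mix = 76.7 + (29.9/100)*(86.8-76.7) = 79.72 F

79.72 F


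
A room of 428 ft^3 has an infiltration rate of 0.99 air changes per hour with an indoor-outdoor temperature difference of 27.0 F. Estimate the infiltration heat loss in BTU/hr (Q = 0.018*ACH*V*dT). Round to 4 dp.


Q = 0.018 * 0.99 * 428 * 27.0 = 205.9279 BTU/hr

205.9279 BTU/hr


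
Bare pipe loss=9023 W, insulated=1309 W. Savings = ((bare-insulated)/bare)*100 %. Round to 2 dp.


Savings = ((9023-1309)/9023)*100 = 85.49 %

85.49 %


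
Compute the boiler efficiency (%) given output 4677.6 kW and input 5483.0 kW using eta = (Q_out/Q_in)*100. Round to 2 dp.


eta = (4677.6/5483.0)*100 = 85.31 %

85.31 %


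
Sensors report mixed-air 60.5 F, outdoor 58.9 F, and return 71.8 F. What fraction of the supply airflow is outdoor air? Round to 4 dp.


frac = (60.5 - 71.8) / (58.9 - 71.8) = 0.8760

0.8760


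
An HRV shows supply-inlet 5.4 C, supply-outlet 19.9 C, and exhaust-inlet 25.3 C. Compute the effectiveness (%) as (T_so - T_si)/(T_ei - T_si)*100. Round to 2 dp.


eff = (19.9-5.4)/(25.3-5.4)*100 = 72.86 %

72.86 %


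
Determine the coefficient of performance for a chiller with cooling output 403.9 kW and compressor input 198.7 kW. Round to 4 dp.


COP = 403.9 / 198.7 = 2.0327

2.0327


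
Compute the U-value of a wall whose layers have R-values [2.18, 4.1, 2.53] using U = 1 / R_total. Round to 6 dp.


R_total = 2.18 + 4.1 + 2.53 = 8.81
U = 1/8.81 = 0.113507

0.113507


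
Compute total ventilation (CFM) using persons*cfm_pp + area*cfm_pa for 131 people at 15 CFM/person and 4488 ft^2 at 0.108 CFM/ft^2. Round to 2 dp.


Total = 131*15 + 4488*0.108 = 2449.70 CFM

2449.70 CFM


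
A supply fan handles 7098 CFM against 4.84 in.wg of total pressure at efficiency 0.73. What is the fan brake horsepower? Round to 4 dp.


BHP = 7098 * 4.84 / (6356 * 0.73) = 7.4041 hp

7.4041 hp


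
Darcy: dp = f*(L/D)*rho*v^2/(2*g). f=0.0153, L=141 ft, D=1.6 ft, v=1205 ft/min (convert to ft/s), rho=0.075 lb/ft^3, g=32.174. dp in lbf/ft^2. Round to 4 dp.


v_fps = 1205/60 = 20.0833 ft/s
dp = 0.0153*(141/1.6)*0.075*20.0833^2/(2*32.174) = 0.6339 lbf/ft^2

0.6339 lbf/ft^2


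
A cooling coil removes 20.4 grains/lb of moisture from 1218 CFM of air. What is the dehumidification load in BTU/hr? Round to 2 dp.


Q = 0.68 * 1218 * 20.4 = 16896.10 BTU/hr

16896.10 BTU/hr


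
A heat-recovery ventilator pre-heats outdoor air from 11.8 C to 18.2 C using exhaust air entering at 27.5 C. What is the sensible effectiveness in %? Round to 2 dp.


eff = (18.2-11.8)/(27.5-11.8)*100 = 40.76 %

40.76 %


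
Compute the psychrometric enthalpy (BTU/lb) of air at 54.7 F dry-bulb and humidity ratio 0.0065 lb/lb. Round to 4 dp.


h = 0.24*54.7 + 0.0065*(1061+0.444*54.7) = 20.1824 BTU/lb

20.1824 BTU/lb


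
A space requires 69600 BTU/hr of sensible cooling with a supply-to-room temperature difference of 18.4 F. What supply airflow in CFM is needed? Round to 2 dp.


CFM = 69600 / (1.08 * 18.4) = 3502.42

3502.42 CFM


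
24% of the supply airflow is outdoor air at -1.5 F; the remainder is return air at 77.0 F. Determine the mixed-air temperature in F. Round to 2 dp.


T_mix = 0.24*(-1.5) + 0.76*77.0 = 58.16 F

58.16 F


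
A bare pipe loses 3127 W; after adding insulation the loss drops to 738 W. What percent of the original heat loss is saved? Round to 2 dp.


Savings = ((3127-738)/3127)*100 = 76.40 %

76.40 %


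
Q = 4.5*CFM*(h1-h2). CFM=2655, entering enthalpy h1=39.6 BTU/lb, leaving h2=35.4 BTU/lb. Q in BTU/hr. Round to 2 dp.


Q = 4.5 * 2655 * (39.6 - 35.4) = 50179.50 BTU/hr

50179.50 BTU/hr


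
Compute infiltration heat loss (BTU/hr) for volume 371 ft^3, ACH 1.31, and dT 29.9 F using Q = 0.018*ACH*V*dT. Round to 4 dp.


Q = 0.018 * 1.31 * 371 * 29.9 = 261.5706 BTU/hr

261.5706 BTU/hr


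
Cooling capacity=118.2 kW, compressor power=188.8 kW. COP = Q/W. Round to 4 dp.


COP = 118.2 / 188.8 = 0.6261

0.6261


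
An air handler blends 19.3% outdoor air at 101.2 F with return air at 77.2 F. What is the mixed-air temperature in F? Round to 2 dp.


T_mix = 77.2 + (19.3/100)*(101.2-77.2) = 81.83 F

81.83 F


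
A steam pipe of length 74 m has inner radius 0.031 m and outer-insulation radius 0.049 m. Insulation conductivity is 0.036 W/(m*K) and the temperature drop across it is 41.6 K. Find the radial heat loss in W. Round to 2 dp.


Q = 2*pi*0.036*74*41.6/ln(0.049/0.031) = 1520.90 W

1520.90 W


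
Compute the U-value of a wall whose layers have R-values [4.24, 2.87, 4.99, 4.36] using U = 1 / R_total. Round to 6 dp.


R_total = 4.24 + 2.87 + 4.99 + 4.36 = 16.46
U = 1/16.46 = 0.060753

0.060753


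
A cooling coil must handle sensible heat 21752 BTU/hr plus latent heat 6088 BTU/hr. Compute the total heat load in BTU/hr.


Qt = 21752 + 6088 = 27840 BTU/hr

27840 BTU/hr


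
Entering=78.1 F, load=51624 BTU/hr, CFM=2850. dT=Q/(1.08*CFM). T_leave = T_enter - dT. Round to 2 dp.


dT = 51624/(1.08*2850) = 16.7719
T_leave = 78.1 - 16.7719 = 61.33 F

61.33 F


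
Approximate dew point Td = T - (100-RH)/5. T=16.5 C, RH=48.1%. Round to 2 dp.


Td = 16.5 - (100-48.1)/5 = 6.12 C

6.12 C


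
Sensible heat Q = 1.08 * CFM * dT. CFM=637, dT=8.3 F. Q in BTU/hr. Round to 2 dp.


Q = 1.08 * 637 * 8.3 = 5710.07 BTU/hr

5710.07 BTU/hr


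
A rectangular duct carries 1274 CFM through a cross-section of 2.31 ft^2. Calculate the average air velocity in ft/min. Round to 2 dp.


V = 1274 / 2.31 = 551.52 ft/min

551.52 ft/min


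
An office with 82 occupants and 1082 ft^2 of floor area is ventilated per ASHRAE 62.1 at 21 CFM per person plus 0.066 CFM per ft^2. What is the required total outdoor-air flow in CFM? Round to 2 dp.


Total = 82*21 + 1082*0.066 = 1793.41 CFM

1793.41 CFM


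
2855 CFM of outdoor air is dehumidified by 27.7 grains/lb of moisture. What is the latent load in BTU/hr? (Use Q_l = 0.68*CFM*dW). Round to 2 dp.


Q = 0.68 * 2855 * 27.7 = 53776.78 BTU/hr

53776.78 BTU/hr


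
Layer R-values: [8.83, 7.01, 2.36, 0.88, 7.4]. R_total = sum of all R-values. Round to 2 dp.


R_total = 8.83 + 7.01 + 2.36 + 0.88 + 7.4 = 26.48

26.48


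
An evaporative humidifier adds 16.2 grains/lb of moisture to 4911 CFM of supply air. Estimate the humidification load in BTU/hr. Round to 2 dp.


Q = 0.68 * 4911 * 16.2 = 54099.58 BTU/hr

54099.58 BTU/hr


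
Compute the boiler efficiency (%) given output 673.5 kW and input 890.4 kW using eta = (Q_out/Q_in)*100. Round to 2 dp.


eta = (673.5/890.4)*100 = 75.64 %

75.64 %


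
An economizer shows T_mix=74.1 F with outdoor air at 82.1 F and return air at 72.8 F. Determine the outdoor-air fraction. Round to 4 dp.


frac = (74.1 - 72.8) / (82.1 - 72.8) = 0.1398

0.1398


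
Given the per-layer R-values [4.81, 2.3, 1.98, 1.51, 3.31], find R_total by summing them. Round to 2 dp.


R_total = 4.81 + 2.3 + 1.98 + 1.51 + 3.31 = 13.91

13.91


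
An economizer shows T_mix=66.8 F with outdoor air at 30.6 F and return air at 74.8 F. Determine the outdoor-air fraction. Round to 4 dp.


frac = (66.8 - 74.8) / (30.6 - 74.8) = 0.1810

0.1810


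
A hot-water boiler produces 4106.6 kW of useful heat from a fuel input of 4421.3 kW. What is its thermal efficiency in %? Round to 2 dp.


eta = (4106.6/4421.3)*100 = 92.88 %

92.88 %


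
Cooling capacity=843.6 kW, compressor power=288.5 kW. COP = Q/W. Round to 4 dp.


COP = 843.6 / 288.5 = 2.9241

2.9241


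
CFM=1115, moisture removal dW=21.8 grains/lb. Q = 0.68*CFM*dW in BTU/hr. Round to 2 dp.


Q = 0.68 * 1115 * 21.8 = 16528.76 BTU/hr

16528.76 BTU/hr


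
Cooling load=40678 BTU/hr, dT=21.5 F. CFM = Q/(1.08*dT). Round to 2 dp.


CFM = 40678 / (1.08 * 21.5) = 1751.85

1751.85 CFM


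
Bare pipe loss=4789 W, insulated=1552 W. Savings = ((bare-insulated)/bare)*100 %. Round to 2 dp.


Savings = ((4789-1552)/4789)*100 = 67.59 %

67.59 %


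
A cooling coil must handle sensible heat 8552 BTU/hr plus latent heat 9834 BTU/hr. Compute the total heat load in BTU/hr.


Qt = 8552 + 9834 = 18386 BTU/hr

18386 BTU/hr
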